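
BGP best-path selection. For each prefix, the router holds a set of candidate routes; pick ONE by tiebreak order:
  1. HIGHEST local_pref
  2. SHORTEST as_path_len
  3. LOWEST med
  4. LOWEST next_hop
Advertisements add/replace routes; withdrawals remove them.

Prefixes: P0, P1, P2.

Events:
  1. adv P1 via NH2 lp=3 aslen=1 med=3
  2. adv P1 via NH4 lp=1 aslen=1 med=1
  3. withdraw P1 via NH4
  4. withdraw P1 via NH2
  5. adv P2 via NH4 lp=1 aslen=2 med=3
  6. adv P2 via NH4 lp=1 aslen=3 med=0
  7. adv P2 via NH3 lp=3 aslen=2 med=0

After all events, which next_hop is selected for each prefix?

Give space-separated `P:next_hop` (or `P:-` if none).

Op 1: best P0=- P1=NH2 P2=-
Op 2: best P0=- P1=NH2 P2=-
Op 3: best P0=- P1=NH2 P2=-
Op 4: best P0=- P1=- P2=-
Op 5: best P0=- P1=- P2=NH4
Op 6: best P0=- P1=- P2=NH4
Op 7: best P0=- P1=- P2=NH3

Answer: P0:- P1:- P2:NH3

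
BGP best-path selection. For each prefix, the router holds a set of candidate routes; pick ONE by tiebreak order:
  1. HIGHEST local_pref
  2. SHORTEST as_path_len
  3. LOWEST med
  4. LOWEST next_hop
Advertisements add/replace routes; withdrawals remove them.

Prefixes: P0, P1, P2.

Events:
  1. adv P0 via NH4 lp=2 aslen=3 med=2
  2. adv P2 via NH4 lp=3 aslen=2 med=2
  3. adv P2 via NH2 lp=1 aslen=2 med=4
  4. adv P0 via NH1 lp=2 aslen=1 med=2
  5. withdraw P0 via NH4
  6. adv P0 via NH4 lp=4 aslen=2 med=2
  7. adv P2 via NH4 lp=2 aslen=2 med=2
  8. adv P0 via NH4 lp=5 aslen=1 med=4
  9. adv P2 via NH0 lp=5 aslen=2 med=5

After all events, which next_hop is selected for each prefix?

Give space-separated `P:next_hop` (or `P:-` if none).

Op 1: best P0=NH4 P1=- P2=-
Op 2: best P0=NH4 P1=- P2=NH4
Op 3: best P0=NH4 P1=- P2=NH4
Op 4: best P0=NH1 P1=- P2=NH4
Op 5: best P0=NH1 P1=- P2=NH4
Op 6: best P0=NH4 P1=- P2=NH4
Op 7: best P0=NH4 P1=- P2=NH4
Op 8: best P0=NH4 P1=- P2=NH4
Op 9: best P0=NH4 P1=- P2=NH0

Answer: P0:NH4 P1:- P2:NH0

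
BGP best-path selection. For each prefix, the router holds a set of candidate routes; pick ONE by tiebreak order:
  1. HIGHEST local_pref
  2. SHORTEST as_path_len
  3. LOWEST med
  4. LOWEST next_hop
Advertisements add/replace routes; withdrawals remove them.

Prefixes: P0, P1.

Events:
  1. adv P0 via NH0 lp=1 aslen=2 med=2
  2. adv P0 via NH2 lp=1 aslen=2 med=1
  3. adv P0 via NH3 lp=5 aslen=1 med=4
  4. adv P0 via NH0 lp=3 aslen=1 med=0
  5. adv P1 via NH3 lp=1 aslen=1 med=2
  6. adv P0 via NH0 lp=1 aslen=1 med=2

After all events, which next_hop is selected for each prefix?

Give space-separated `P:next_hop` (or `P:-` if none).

Op 1: best P0=NH0 P1=-
Op 2: best P0=NH2 P1=-
Op 3: best P0=NH3 P1=-
Op 4: best P0=NH3 P1=-
Op 5: best P0=NH3 P1=NH3
Op 6: best P0=NH3 P1=NH3

Answer: P0:NH3 P1:NH3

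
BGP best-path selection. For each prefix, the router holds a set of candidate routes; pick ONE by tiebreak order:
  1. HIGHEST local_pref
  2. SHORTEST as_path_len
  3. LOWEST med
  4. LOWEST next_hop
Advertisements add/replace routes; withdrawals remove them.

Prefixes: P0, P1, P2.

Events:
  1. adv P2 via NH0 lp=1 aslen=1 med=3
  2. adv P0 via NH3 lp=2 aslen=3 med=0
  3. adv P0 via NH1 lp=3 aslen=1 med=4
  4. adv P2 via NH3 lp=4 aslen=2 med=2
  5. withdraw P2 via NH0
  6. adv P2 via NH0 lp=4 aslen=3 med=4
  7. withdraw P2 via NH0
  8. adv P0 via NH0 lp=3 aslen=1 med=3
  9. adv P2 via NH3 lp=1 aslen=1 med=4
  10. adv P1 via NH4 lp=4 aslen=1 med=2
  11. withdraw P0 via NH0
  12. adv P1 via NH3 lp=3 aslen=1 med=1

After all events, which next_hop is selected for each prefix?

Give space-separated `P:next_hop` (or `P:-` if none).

Op 1: best P0=- P1=- P2=NH0
Op 2: best P0=NH3 P1=- P2=NH0
Op 3: best P0=NH1 P1=- P2=NH0
Op 4: best P0=NH1 P1=- P2=NH3
Op 5: best P0=NH1 P1=- P2=NH3
Op 6: best P0=NH1 P1=- P2=NH3
Op 7: best P0=NH1 P1=- P2=NH3
Op 8: best P0=NH0 P1=- P2=NH3
Op 9: best P0=NH0 P1=- P2=NH3
Op 10: best P0=NH0 P1=NH4 P2=NH3
Op 11: best P0=NH1 P1=NH4 P2=NH3
Op 12: best P0=NH1 P1=NH4 P2=NH3

Answer: P0:NH1 P1:NH4 P2:NH3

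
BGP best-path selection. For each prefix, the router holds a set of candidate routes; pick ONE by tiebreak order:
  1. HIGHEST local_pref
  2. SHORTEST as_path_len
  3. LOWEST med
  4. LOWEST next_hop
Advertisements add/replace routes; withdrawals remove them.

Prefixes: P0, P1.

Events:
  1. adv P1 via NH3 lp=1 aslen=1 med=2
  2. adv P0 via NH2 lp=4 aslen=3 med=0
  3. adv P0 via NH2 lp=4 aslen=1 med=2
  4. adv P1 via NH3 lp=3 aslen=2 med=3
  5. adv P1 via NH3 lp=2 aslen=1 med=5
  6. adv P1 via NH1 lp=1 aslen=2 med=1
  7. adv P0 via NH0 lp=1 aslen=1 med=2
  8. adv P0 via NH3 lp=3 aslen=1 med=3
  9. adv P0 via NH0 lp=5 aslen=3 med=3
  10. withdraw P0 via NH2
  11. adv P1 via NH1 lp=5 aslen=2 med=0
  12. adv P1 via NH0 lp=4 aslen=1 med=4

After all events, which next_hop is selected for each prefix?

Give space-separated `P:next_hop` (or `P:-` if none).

Answer: P0:NH0 P1:NH1

Derivation:
Op 1: best P0=- P1=NH3
Op 2: best P0=NH2 P1=NH3
Op 3: best P0=NH2 P1=NH3
Op 4: best P0=NH2 P1=NH3
Op 5: best P0=NH2 P1=NH3
Op 6: best P0=NH2 P1=NH3
Op 7: best P0=NH2 P1=NH3
Op 8: best P0=NH2 P1=NH3
Op 9: best P0=NH0 P1=NH3
Op 10: best P0=NH0 P1=NH3
Op 11: best P0=NH0 P1=NH1
Op 12: best P0=NH0 P1=NH1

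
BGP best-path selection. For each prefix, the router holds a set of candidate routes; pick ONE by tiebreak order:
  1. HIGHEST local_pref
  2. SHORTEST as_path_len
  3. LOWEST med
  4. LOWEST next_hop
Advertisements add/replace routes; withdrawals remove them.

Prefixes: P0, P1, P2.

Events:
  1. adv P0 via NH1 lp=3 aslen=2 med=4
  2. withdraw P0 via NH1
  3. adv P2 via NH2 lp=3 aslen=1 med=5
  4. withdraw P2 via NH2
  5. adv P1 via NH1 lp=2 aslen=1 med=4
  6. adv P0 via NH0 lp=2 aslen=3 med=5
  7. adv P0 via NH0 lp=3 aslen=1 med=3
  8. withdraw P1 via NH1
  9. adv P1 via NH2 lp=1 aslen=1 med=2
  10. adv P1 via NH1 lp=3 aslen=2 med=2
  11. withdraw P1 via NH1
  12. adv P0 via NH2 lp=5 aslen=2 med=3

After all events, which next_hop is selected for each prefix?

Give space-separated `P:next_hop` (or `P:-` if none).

Answer: P0:NH2 P1:NH2 P2:-

Derivation:
Op 1: best P0=NH1 P1=- P2=-
Op 2: best P0=- P1=- P2=-
Op 3: best P0=- P1=- P2=NH2
Op 4: best P0=- P1=- P2=-
Op 5: best P0=- P1=NH1 P2=-
Op 6: best P0=NH0 P1=NH1 P2=-
Op 7: best P0=NH0 P1=NH1 P2=-
Op 8: best P0=NH0 P1=- P2=-
Op 9: best P0=NH0 P1=NH2 P2=-
Op 10: best P0=NH0 P1=NH1 P2=-
Op 11: best P0=NH0 P1=NH2 P2=-
Op 12: best P0=NH2 P1=NH2 P2=-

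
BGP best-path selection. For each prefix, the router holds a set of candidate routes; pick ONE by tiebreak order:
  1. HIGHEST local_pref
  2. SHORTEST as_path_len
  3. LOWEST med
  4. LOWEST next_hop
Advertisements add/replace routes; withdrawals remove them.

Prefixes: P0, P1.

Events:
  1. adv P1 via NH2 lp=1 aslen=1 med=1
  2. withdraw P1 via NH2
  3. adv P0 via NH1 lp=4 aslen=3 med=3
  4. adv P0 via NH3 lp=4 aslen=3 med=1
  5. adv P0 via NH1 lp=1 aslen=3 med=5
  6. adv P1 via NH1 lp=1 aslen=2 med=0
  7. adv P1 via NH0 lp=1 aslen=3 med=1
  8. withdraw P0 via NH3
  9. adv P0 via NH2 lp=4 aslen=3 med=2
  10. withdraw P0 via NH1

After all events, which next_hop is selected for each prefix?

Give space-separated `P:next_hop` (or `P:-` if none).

Op 1: best P0=- P1=NH2
Op 2: best P0=- P1=-
Op 3: best P0=NH1 P1=-
Op 4: best P0=NH3 P1=-
Op 5: best P0=NH3 P1=-
Op 6: best P0=NH3 P1=NH1
Op 7: best P0=NH3 P1=NH1
Op 8: best P0=NH1 P1=NH1
Op 9: best P0=NH2 P1=NH1
Op 10: best P0=NH2 P1=NH1

Answer: P0:NH2 P1:NH1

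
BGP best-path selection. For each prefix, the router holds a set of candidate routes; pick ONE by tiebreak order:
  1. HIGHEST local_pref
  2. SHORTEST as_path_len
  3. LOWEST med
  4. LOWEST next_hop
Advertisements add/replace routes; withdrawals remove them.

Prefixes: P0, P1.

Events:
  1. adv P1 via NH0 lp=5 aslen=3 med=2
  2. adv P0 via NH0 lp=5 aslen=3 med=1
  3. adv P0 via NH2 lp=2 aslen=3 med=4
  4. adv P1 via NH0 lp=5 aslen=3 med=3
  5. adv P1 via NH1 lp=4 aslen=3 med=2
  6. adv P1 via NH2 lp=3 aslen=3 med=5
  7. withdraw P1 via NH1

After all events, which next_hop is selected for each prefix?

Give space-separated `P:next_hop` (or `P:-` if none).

Answer: P0:NH0 P1:NH0

Derivation:
Op 1: best P0=- P1=NH0
Op 2: best P0=NH0 P1=NH0
Op 3: best P0=NH0 P1=NH0
Op 4: best P0=NH0 P1=NH0
Op 5: best P0=NH0 P1=NH0
Op 6: best P0=NH0 P1=NH0
Op 7: best P0=NH0 P1=NH0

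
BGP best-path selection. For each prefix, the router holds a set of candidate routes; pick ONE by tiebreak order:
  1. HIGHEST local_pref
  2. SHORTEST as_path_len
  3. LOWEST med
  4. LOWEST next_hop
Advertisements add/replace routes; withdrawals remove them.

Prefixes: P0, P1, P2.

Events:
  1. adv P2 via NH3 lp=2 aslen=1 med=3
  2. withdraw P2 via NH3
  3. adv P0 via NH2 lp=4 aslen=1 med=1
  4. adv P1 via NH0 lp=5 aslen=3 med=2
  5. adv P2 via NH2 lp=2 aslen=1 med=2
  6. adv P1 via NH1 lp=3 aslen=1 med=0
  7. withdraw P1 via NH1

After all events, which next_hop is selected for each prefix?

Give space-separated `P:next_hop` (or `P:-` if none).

Op 1: best P0=- P1=- P2=NH3
Op 2: best P0=- P1=- P2=-
Op 3: best P0=NH2 P1=- P2=-
Op 4: best P0=NH2 P1=NH0 P2=-
Op 5: best P0=NH2 P1=NH0 P2=NH2
Op 6: best P0=NH2 P1=NH0 P2=NH2
Op 7: best P0=NH2 P1=NH0 P2=NH2

Answer: P0:NH2 P1:NH0 P2:NH2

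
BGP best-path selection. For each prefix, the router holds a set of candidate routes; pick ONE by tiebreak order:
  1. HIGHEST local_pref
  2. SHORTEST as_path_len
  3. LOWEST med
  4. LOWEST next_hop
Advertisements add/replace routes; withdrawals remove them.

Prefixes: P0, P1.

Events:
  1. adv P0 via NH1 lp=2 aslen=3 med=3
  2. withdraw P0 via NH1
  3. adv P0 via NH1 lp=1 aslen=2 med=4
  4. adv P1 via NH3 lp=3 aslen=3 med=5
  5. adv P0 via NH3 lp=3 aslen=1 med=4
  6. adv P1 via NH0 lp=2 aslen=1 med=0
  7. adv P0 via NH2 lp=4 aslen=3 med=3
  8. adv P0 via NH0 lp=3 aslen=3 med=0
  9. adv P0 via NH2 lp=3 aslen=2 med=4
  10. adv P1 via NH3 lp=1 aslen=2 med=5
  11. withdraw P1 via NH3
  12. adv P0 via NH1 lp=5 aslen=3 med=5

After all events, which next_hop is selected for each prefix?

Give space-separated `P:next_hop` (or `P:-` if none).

Op 1: best P0=NH1 P1=-
Op 2: best P0=- P1=-
Op 3: best P0=NH1 P1=-
Op 4: best P0=NH1 P1=NH3
Op 5: best P0=NH3 P1=NH3
Op 6: best P0=NH3 P1=NH3
Op 7: best P0=NH2 P1=NH3
Op 8: best P0=NH2 P1=NH3
Op 9: best P0=NH3 P1=NH3
Op 10: best P0=NH3 P1=NH0
Op 11: best P0=NH3 P1=NH0
Op 12: best P0=NH1 P1=NH0

Answer: P0:NH1 P1:NH0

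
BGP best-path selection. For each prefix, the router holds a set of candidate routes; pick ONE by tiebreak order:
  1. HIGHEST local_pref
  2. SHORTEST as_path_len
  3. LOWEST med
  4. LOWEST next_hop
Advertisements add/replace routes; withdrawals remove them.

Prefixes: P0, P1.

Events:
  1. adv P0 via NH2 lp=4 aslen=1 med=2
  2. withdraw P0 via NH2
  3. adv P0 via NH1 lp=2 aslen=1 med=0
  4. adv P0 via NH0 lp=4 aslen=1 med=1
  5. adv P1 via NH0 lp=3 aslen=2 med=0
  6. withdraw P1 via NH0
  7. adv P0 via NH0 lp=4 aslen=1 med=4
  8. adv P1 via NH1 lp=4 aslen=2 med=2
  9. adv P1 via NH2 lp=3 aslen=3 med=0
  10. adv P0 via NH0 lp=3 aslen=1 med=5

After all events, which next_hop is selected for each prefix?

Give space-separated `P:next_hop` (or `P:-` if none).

Op 1: best P0=NH2 P1=-
Op 2: best P0=- P1=-
Op 3: best P0=NH1 P1=-
Op 4: best P0=NH0 P1=-
Op 5: best P0=NH0 P1=NH0
Op 6: best P0=NH0 P1=-
Op 7: best P0=NH0 P1=-
Op 8: best P0=NH0 P1=NH1
Op 9: best P0=NH0 P1=NH1
Op 10: best P0=NH0 P1=NH1

Answer: P0:NH0 P1:NH1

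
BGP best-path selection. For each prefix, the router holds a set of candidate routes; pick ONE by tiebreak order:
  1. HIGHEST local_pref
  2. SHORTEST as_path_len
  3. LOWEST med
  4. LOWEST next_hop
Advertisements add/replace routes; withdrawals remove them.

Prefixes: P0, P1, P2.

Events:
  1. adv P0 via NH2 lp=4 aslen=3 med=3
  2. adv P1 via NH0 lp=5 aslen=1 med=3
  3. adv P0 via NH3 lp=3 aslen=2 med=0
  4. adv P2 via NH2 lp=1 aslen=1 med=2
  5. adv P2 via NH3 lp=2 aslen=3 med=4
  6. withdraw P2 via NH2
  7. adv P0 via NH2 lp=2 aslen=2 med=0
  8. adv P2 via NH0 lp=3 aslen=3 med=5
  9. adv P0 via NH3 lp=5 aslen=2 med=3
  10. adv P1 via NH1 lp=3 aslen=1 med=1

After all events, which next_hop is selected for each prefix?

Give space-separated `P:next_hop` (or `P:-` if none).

Answer: P0:NH3 P1:NH0 P2:NH0

Derivation:
Op 1: best P0=NH2 P1=- P2=-
Op 2: best P0=NH2 P1=NH0 P2=-
Op 3: best P0=NH2 P1=NH0 P2=-
Op 4: best P0=NH2 P1=NH0 P2=NH2
Op 5: best P0=NH2 P1=NH0 P2=NH3
Op 6: best P0=NH2 P1=NH0 P2=NH3
Op 7: best P0=NH3 P1=NH0 P2=NH3
Op 8: best P0=NH3 P1=NH0 P2=NH0
Op 9: best P0=NH3 P1=NH0 P2=NH0
Op 10: best P0=NH3 P1=NH0 P2=NH0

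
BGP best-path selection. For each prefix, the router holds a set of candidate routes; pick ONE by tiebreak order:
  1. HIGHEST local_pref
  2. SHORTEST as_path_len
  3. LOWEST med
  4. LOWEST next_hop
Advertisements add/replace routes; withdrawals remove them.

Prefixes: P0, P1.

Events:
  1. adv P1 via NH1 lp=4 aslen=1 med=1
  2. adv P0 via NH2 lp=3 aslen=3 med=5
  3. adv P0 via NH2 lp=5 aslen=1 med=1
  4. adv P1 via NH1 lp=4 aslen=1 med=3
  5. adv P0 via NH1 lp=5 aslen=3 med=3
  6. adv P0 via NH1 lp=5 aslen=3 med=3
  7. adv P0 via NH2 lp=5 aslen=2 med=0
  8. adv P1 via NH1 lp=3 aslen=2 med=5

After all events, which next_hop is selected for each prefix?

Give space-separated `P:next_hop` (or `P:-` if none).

Answer: P0:NH2 P1:NH1

Derivation:
Op 1: best P0=- P1=NH1
Op 2: best P0=NH2 P1=NH1
Op 3: best P0=NH2 P1=NH1
Op 4: best P0=NH2 P1=NH1
Op 5: best P0=NH2 P1=NH1
Op 6: best P0=NH2 P1=NH1
Op 7: best P0=NH2 P1=NH1
Op 8: best P0=NH2 P1=NH1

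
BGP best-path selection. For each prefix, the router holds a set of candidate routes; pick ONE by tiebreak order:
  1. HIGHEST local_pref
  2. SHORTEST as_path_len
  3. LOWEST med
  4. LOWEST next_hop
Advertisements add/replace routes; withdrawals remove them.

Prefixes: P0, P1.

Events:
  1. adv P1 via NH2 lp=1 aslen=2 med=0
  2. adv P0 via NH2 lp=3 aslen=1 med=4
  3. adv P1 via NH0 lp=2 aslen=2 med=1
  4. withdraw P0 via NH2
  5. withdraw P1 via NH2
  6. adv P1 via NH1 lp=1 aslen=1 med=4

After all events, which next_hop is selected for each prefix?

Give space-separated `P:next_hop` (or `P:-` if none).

Answer: P0:- P1:NH0

Derivation:
Op 1: best P0=- P1=NH2
Op 2: best P0=NH2 P1=NH2
Op 3: best P0=NH2 P1=NH0
Op 4: best P0=- P1=NH0
Op 5: best P0=- P1=NH0
Op 6: best P0=- P1=NH0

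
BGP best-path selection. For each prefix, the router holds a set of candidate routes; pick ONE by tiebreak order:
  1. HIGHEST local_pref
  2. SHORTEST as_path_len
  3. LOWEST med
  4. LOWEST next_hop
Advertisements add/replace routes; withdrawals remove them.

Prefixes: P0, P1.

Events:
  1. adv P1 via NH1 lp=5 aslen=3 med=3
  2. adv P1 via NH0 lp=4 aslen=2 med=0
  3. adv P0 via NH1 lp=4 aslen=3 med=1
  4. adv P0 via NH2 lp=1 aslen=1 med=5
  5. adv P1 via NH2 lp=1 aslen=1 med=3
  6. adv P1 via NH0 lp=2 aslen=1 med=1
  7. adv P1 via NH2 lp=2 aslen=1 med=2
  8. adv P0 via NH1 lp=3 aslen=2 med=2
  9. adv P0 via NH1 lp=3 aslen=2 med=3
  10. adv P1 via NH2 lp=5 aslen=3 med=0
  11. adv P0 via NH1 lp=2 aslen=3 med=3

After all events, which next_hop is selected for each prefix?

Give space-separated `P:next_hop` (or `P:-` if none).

Answer: P0:NH1 P1:NH2

Derivation:
Op 1: best P0=- P1=NH1
Op 2: best P0=- P1=NH1
Op 3: best P0=NH1 P1=NH1
Op 4: best P0=NH1 P1=NH1
Op 5: best P0=NH1 P1=NH1
Op 6: best P0=NH1 P1=NH1
Op 7: best P0=NH1 P1=NH1
Op 8: best P0=NH1 P1=NH1
Op 9: best P0=NH1 P1=NH1
Op 10: best P0=NH1 P1=NH2
Op 11: best P0=NH1 P1=NH2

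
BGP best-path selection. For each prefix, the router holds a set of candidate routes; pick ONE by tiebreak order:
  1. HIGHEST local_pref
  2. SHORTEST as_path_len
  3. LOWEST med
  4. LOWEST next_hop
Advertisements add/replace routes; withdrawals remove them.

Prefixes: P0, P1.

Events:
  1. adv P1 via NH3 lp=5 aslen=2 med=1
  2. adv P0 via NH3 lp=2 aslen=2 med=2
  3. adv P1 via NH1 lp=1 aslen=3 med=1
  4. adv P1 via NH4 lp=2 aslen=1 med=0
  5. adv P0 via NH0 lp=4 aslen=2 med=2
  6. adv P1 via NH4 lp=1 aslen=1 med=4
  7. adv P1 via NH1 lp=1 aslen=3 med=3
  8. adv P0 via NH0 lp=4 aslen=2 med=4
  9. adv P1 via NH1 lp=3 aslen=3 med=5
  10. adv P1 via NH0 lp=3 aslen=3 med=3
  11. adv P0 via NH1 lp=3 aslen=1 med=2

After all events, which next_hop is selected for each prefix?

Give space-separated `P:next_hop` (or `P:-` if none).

Answer: P0:NH0 P1:NH3

Derivation:
Op 1: best P0=- P1=NH3
Op 2: best P0=NH3 P1=NH3
Op 3: best P0=NH3 P1=NH3
Op 4: best P0=NH3 P1=NH3
Op 5: best P0=NH0 P1=NH3
Op 6: best P0=NH0 P1=NH3
Op 7: best P0=NH0 P1=NH3
Op 8: best P0=NH0 P1=NH3
Op 9: best P0=NH0 P1=NH3
Op 10: best P0=NH0 P1=NH3
Op 11: best P0=NH0 P1=NH3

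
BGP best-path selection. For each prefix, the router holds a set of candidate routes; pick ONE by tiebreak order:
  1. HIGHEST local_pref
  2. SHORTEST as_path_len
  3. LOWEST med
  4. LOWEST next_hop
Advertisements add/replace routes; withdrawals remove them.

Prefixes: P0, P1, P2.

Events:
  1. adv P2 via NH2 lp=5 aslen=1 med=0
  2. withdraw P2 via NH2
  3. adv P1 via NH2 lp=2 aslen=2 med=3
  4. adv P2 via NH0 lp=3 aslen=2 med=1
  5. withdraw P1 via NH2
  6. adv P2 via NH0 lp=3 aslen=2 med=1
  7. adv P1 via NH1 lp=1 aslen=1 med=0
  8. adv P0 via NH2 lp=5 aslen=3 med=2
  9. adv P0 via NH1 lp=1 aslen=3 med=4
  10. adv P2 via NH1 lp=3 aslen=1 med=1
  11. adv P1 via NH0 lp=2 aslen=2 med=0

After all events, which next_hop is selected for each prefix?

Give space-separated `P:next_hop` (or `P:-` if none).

Answer: P0:NH2 P1:NH0 P2:NH1

Derivation:
Op 1: best P0=- P1=- P2=NH2
Op 2: best P0=- P1=- P2=-
Op 3: best P0=- P1=NH2 P2=-
Op 4: best P0=- P1=NH2 P2=NH0
Op 5: best P0=- P1=- P2=NH0
Op 6: best P0=- P1=- P2=NH0
Op 7: best P0=- P1=NH1 P2=NH0
Op 8: best P0=NH2 P1=NH1 P2=NH0
Op 9: best P0=NH2 P1=NH1 P2=NH0
Op 10: best P0=NH2 P1=NH1 P2=NH1
Op 11: best P0=NH2 P1=NH0 P2=NH1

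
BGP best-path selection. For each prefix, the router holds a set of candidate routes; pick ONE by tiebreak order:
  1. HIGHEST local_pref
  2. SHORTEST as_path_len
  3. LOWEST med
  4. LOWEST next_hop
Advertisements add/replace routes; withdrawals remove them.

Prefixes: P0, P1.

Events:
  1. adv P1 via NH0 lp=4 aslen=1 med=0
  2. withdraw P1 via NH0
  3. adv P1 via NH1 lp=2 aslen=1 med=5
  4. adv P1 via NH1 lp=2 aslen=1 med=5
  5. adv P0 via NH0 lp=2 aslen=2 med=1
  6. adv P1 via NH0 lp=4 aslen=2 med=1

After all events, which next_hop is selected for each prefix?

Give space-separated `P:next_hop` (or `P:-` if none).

Answer: P0:NH0 P1:NH0

Derivation:
Op 1: best P0=- P1=NH0
Op 2: best P0=- P1=-
Op 3: best P0=- P1=NH1
Op 4: best P0=- P1=NH1
Op 5: best P0=NH0 P1=NH1
Op 6: best P0=NH0 P1=NH0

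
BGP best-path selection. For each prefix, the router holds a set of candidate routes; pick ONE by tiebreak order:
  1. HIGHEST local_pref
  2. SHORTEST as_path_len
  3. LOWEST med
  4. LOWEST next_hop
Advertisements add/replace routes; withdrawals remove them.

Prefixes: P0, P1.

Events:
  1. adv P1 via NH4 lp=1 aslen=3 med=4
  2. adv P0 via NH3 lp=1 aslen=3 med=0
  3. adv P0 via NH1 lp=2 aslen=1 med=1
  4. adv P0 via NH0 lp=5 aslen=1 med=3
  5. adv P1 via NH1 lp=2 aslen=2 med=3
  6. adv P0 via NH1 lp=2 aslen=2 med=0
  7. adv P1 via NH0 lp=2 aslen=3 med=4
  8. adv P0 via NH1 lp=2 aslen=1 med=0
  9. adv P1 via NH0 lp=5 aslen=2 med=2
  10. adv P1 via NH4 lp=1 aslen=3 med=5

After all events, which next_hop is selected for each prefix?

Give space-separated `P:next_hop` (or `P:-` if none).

Answer: P0:NH0 P1:NH0

Derivation:
Op 1: best P0=- P1=NH4
Op 2: best P0=NH3 P1=NH4
Op 3: best P0=NH1 P1=NH4
Op 4: best P0=NH0 P1=NH4
Op 5: best P0=NH0 P1=NH1
Op 6: best P0=NH0 P1=NH1
Op 7: best P0=NH0 P1=NH1
Op 8: best P0=NH0 P1=NH1
Op 9: best P0=NH0 P1=NH0
Op 10: best P0=NH0 P1=NH0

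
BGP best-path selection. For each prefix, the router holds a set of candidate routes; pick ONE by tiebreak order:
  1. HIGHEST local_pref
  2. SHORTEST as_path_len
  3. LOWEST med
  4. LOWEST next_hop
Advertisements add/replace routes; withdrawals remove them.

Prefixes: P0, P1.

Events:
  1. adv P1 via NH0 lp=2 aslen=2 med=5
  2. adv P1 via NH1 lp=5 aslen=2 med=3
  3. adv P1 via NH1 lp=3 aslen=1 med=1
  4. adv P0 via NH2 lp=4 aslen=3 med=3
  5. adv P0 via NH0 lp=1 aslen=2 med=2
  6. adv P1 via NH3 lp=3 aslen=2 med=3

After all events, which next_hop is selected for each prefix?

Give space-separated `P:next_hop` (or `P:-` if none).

Op 1: best P0=- P1=NH0
Op 2: best P0=- P1=NH1
Op 3: best P0=- P1=NH1
Op 4: best P0=NH2 P1=NH1
Op 5: best P0=NH2 P1=NH1
Op 6: best P0=NH2 P1=NH1

Answer: P0:NH2 P1:NH1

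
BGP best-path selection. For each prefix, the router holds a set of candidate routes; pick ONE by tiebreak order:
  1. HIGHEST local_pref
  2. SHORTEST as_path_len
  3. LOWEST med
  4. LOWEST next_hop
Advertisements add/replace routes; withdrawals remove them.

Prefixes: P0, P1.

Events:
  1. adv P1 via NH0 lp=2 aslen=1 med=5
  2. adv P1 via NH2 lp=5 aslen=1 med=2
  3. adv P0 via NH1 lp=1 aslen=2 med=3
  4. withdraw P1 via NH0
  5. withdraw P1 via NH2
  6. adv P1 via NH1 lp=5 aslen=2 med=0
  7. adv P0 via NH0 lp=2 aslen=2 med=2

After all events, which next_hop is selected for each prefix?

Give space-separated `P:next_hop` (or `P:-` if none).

Op 1: best P0=- P1=NH0
Op 2: best P0=- P1=NH2
Op 3: best P0=NH1 P1=NH2
Op 4: best P0=NH1 P1=NH2
Op 5: best P0=NH1 P1=-
Op 6: best P0=NH1 P1=NH1
Op 7: best P0=NH0 P1=NH1

Answer: P0:NH0 P1:NH1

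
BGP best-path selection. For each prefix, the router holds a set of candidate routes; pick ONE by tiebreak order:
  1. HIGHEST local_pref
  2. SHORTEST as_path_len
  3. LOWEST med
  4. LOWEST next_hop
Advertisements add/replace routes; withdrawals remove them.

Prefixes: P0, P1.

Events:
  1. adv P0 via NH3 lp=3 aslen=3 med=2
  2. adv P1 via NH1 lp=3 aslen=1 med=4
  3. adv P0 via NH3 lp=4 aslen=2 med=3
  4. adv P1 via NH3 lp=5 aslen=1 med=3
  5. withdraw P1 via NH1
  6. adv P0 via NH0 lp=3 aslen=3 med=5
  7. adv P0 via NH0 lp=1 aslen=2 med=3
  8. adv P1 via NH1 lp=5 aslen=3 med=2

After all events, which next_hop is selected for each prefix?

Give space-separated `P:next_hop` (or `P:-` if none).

Op 1: best P0=NH3 P1=-
Op 2: best P0=NH3 P1=NH1
Op 3: best P0=NH3 P1=NH1
Op 4: best P0=NH3 P1=NH3
Op 5: best P0=NH3 P1=NH3
Op 6: best P0=NH3 P1=NH3
Op 7: best P0=NH3 P1=NH3
Op 8: best P0=NH3 P1=NH3

Answer: P0:NH3 P1:NH3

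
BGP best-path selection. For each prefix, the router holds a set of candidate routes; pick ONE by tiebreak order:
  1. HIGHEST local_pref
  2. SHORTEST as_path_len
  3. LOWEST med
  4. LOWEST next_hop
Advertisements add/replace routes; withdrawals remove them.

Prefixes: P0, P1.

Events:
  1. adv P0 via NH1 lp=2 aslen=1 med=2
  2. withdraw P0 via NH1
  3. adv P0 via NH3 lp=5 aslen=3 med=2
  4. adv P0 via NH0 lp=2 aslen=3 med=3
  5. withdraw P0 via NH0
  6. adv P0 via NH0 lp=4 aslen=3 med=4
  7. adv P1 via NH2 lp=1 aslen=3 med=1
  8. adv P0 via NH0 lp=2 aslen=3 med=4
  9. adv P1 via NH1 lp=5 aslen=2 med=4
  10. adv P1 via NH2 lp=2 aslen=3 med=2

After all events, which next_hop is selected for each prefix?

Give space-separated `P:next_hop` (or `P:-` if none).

Answer: P0:NH3 P1:NH1

Derivation:
Op 1: best P0=NH1 P1=-
Op 2: best P0=- P1=-
Op 3: best P0=NH3 P1=-
Op 4: best P0=NH3 P1=-
Op 5: best P0=NH3 P1=-
Op 6: best P0=NH3 P1=-
Op 7: best P0=NH3 P1=NH2
Op 8: best P0=NH3 P1=NH2
Op 9: best P0=NH3 P1=NH1
Op 10: best P0=NH3 P1=NH1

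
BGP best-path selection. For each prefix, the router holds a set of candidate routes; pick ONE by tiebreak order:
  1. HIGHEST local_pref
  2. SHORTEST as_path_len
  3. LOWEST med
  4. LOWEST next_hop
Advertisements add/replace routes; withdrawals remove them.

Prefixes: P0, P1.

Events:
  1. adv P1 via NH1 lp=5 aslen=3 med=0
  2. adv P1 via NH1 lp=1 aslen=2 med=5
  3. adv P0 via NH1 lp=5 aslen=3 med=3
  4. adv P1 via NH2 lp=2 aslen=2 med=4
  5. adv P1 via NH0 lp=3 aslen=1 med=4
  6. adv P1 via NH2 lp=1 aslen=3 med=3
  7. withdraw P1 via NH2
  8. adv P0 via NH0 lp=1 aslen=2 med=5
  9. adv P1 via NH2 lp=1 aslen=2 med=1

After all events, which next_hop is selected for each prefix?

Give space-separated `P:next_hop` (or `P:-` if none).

Op 1: best P0=- P1=NH1
Op 2: best P0=- P1=NH1
Op 3: best P0=NH1 P1=NH1
Op 4: best P0=NH1 P1=NH2
Op 5: best P0=NH1 P1=NH0
Op 6: best P0=NH1 P1=NH0
Op 7: best P0=NH1 P1=NH0
Op 8: best P0=NH1 P1=NH0
Op 9: best P0=NH1 P1=NH0

Answer: P0:NH1 P1:NH0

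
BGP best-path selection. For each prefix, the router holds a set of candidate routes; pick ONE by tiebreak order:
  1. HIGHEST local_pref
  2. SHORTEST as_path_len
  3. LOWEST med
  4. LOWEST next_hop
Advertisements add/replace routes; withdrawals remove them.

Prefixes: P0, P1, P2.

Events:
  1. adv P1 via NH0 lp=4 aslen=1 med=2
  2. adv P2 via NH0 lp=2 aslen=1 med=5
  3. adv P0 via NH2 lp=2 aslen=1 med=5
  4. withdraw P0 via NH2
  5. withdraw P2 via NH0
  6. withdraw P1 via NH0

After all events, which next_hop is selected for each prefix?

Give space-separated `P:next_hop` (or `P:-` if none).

Op 1: best P0=- P1=NH0 P2=-
Op 2: best P0=- P1=NH0 P2=NH0
Op 3: best P0=NH2 P1=NH0 P2=NH0
Op 4: best P0=- P1=NH0 P2=NH0
Op 5: best P0=- P1=NH0 P2=-
Op 6: best P0=- P1=- P2=-

Answer: P0:- P1:- P2:-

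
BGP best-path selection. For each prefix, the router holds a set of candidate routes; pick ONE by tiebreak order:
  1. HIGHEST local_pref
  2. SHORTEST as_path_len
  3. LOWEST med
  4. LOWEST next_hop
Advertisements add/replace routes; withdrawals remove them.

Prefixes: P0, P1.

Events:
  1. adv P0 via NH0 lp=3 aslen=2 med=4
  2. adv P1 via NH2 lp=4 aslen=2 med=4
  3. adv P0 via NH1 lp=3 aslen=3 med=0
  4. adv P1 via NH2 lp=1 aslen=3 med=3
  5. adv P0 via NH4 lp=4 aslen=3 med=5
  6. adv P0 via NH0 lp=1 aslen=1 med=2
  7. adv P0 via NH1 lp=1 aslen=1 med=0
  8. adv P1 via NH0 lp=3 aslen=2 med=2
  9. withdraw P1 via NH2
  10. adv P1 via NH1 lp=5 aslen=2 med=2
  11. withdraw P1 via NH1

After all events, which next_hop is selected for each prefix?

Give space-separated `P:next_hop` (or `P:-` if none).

Op 1: best P0=NH0 P1=-
Op 2: best P0=NH0 P1=NH2
Op 3: best P0=NH0 P1=NH2
Op 4: best P0=NH0 P1=NH2
Op 5: best P0=NH4 P1=NH2
Op 6: best P0=NH4 P1=NH2
Op 7: best P0=NH4 P1=NH2
Op 8: best P0=NH4 P1=NH0
Op 9: best P0=NH4 P1=NH0
Op 10: best P0=NH4 P1=NH1
Op 11: best P0=NH4 P1=NH0

Answer: P0:NH4 P1:NH0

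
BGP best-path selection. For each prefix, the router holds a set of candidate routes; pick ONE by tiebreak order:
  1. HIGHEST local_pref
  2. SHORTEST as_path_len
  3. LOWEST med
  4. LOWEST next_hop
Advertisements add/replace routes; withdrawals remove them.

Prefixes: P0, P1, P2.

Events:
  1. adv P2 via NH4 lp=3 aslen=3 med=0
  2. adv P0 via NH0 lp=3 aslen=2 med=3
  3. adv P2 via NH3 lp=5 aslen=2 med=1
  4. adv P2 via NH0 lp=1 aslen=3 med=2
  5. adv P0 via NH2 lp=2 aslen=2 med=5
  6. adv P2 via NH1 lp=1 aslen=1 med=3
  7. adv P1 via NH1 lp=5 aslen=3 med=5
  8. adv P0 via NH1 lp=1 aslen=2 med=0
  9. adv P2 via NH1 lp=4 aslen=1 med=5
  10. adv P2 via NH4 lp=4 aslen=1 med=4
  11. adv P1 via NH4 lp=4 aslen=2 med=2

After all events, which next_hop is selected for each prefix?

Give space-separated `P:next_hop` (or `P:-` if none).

Op 1: best P0=- P1=- P2=NH4
Op 2: best P0=NH0 P1=- P2=NH4
Op 3: best P0=NH0 P1=- P2=NH3
Op 4: best P0=NH0 P1=- P2=NH3
Op 5: best P0=NH0 P1=- P2=NH3
Op 6: best P0=NH0 P1=- P2=NH3
Op 7: best P0=NH0 P1=NH1 P2=NH3
Op 8: best P0=NH0 P1=NH1 P2=NH3
Op 9: best P0=NH0 P1=NH1 P2=NH3
Op 10: best P0=NH0 P1=NH1 P2=NH3
Op 11: best P0=NH0 P1=NH1 P2=NH3

Answer: P0:NH0 P1:NH1 P2:NH3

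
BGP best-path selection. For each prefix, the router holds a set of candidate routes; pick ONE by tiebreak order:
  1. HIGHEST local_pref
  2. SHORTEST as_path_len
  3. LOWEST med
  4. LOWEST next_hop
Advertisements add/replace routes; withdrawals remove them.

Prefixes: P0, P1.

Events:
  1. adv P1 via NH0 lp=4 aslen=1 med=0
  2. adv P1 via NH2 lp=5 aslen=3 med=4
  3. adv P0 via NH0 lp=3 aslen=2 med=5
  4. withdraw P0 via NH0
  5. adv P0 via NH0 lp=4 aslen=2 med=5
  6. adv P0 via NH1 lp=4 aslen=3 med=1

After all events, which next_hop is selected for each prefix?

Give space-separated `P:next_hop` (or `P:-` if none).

Answer: P0:NH0 P1:NH2

Derivation:
Op 1: best P0=- P1=NH0
Op 2: best P0=- P1=NH2
Op 3: best P0=NH0 P1=NH2
Op 4: best P0=- P1=NH2
Op 5: best P0=NH0 P1=NH2
Op 6: best P0=NH0 P1=NH2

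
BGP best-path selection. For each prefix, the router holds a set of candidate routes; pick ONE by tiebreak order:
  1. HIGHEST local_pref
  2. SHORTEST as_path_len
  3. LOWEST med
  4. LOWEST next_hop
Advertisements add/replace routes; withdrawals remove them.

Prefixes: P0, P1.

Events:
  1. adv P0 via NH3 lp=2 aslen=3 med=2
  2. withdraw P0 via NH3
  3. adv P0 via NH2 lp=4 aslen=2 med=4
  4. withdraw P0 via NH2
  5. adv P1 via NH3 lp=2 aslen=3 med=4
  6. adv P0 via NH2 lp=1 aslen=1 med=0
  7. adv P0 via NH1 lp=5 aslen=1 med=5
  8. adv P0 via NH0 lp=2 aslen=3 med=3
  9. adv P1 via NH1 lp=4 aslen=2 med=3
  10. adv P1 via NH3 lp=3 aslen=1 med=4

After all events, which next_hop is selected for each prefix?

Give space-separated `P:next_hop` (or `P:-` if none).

Answer: P0:NH1 P1:NH1

Derivation:
Op 1: best P0=NH3 P1=-
Op 2: best P0=- P1=-
Op 3: best P0=NH2 P1=-
Op 4: best P0=- P1=-
Op 5: best P0=- P1=NH3
Op 6: best P0=NH2 P1=NH3
Op 7: best P0=NH1 P1=NH3
Op 8: best P0=NH1 P1=NH3
Op 9: best P0=NH1 P1=NH1
Op 10: best P0=NH1 P1=NH1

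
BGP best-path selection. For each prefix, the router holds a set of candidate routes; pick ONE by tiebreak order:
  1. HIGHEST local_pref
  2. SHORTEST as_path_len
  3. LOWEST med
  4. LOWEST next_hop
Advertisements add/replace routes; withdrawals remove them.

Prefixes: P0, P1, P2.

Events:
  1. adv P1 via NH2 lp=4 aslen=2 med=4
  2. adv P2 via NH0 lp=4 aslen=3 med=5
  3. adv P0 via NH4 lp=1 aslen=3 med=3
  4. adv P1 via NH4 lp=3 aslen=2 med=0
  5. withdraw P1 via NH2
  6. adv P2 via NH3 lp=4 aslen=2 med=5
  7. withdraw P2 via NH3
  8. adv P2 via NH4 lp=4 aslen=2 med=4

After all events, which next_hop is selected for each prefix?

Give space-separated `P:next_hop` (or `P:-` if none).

Op 1: best P0=- P1=NH2 P2=-
Op 2: best P0=- P1=NH2 P2=NH0
Op 3: best P0=NH4 P1=NH2 P2=NH0
Op 4: best P0=NH4 P1=NH2 P2=NH0
Op 5: best P0=NH4 P1=NH4 P2=NH0
Op 6: best P0=NH4 P1=NH4 P2=NH3
Op 7: best P0=NH4 P1=NH4 P2=NH0
Op 8: best P0=NH4 P1=NH4 P2=NH4

Answer: P0:NH4 P1:NH4 P2:NH4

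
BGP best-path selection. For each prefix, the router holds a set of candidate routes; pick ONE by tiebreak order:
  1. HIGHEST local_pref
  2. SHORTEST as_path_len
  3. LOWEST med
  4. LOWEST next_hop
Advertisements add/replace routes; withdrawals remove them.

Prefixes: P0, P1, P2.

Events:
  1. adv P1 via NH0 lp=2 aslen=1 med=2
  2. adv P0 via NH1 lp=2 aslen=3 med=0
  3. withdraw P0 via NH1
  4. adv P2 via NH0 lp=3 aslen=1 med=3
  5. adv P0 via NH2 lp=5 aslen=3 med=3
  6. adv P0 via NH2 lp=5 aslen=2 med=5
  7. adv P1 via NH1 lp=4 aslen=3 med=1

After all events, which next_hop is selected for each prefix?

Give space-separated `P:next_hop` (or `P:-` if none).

Answer: P0:NH2 P1:NH1 P2:NH0

Derivation:
Op 1: best P0=- P1=NH0 P2=-
Op 2: best P0=NH1 P1=NH0 P2=-
Op 3: best P0=- P1=NH0 P2=-
Op 4: best P0=- P1=NH0 P2=NH0
Op 5: best P0=NH2 P1=NH0 P2=NH0
Op 6: best P0=NH2 P1=NH0 P2=NH0
Op 7: best P0=NH2 P1=NH1 P2=NH0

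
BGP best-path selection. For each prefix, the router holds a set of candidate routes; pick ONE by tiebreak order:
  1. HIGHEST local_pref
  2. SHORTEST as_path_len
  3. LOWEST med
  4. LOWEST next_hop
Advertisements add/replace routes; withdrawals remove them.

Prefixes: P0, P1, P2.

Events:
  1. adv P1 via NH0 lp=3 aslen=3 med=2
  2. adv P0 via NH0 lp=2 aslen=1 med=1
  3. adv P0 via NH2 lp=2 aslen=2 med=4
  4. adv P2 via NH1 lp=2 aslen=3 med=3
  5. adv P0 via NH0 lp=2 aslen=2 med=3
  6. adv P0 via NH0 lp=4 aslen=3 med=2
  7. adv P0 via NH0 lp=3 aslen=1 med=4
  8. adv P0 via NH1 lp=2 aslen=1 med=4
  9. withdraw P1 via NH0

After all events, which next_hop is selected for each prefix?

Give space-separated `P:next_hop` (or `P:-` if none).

Answer: P0:NH0 P1:- P2:NH1

Derivation:
Op 1: best P0=- P1=NH0 P2=-
Op 2: best P0=NH0 P1=NH0 P2=-
Op 3: best P0=NH0 P1=NH0 P2=-
Op 4: best P0=NH0 P1=NH0 P2=NH1
Op 5: best P0=NH0 P1=NH0 P2=NH1
Op 6: best P0=NH0 P1=NH0 P2=NH1
Op 7: best P0=NH0 P1=NH0 P2=NH1
Op 8: best P0=NH0 P1=NH0 P2=NH1
Op 9: best P0=NH0 P1=- P2=NH1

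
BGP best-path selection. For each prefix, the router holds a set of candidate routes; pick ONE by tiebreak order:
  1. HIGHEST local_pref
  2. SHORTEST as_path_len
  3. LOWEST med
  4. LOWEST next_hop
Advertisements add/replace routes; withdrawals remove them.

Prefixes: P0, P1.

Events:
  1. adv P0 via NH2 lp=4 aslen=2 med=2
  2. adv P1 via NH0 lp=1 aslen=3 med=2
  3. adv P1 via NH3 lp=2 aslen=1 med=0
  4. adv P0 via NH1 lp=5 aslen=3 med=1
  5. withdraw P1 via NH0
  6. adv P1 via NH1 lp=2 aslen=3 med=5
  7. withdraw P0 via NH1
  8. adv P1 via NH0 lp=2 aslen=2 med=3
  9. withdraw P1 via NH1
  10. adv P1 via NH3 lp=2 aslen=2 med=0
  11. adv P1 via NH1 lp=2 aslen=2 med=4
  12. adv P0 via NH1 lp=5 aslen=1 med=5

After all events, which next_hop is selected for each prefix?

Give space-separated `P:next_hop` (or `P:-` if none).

Answer: P0:NH1 P1:NH3

Derivation:
Op 1: best P0=NH2 P1=-
Op 2: best P0=NH2 P1=NH0
Op 3: best P0=NH2 P1=NH3
Op 4: best P0=NH1 P1=NH3
Op 5: best P0=NH1 P1=NH3
Op 6: best P0=NH1 P1=NH3
Op 7: best P0=NH2 P1=NH3
Op 8: best P0=NH2 P1=NH3
Op 9: best P0=NH2 P1=NH3
Op 10: best P0=NH2 P1=NH3
Op 11: best P0=NH2 P1=NH3
Op 12: best P0=NH1 P1=NH3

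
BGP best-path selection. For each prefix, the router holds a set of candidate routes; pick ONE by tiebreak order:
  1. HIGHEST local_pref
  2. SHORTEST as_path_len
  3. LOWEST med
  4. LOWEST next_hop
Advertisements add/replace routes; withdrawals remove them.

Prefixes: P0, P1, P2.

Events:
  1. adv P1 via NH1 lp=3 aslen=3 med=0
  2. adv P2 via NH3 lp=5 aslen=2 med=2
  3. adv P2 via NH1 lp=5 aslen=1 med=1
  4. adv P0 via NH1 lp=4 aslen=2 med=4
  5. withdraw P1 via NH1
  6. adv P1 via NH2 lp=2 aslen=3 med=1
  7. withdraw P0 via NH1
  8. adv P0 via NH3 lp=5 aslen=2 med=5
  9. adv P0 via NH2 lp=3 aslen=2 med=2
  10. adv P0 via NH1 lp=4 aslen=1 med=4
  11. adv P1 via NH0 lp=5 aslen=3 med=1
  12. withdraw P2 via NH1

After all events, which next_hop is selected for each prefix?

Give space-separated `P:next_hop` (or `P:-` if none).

Answer: P0:NH3 P1:NH0 P2:NH3

Derivation:
Op 1: best P0=- P1=NH1 P2=-
Op 2: best P0=- P1=NH1 P2=NH3
Op 3: best P0=- P1=NH1 P2=NH1
Op 4: best P0=NH1 P1=NH1 P2=NH1
Op 5: best P0=NH1 P1=- P2=NH1
Op 6: best P0=NH1 P1=NH2 P2=NH1
Op 7: best P0=- P1=NH2 P2=NH1
Op 8: best P0=NH3 P1=NH2 P2=NH1
Op 9: best P0=NH3 P1=NH2 P2=NH1
Op 10: best P0=NH3 P1=NH2 P2=NH1
Op 11: best P0=NH3 P1=NH0 P2=NH1
Op 12: best P0=NH3 P1=NH0 P2=NH3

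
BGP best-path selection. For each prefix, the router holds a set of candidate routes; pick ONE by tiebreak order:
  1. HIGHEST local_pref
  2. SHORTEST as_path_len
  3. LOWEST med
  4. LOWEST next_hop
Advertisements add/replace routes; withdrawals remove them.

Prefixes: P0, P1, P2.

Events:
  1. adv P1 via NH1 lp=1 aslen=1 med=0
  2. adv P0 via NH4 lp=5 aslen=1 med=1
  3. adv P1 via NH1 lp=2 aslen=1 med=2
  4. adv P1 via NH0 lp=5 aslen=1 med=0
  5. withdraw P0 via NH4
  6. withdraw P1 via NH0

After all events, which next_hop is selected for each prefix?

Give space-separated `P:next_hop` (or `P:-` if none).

Answer: P0:- P1:NH1 P2:-

Derivation:
Op 1: best P0=- P1=NH1 P2=-
Op 2: best P0=NH4 P1=NH1 P2=-
Op 3: best P0=NH4 P1=NH1 P2=-
Op 4: best P0=NH4 P1=NH0 P2=-
Op 5: best P0=- P1=NH0 P2=-
Op 6: best P0=- P1=NH1 P2=-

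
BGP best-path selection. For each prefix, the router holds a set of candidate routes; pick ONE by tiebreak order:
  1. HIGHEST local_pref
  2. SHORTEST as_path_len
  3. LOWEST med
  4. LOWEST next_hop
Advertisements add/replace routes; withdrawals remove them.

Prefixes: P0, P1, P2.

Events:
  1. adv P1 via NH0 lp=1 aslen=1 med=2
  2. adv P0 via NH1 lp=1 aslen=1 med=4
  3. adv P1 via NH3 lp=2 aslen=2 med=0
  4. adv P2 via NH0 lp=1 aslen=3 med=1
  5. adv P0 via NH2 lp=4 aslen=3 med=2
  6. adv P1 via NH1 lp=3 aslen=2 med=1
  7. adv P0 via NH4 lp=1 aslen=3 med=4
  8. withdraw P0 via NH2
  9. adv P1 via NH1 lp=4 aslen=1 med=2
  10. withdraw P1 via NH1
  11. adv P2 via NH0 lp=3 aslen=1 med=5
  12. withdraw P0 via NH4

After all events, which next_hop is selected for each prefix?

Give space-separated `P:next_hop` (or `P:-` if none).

Answer: P0:NH1 P1:NH3 P2:NH0

Derivation:
Op 1: best P0=- P1=NH0 P2=-
Op 2: best P0=NH1 P1=NH0 P2=-
Op 3: best P0=NH1 P1=NH3 P2=-
Op 4: best P0=NH1 P1=NH3 P2=NH0
Op 5: best P0=NH2 P1=NH3 P2=NH0
Op 6: best P0=NH2 P1=NH1 P2=NH0
Op 7: best P0=NH2 P1=NH1 P2=NH0
Op 8: best P0=NH1 P1=NH1 P2=NH0
Op 9: best P0=NH1 P1=NH1 P2=NH0
Op 10: best P0=NH1 P1=NH3 P2=NH0
Op 11: best P0=NH1 P1=NH3 P2=NH0
Op 12: best P0=NH1 P1=NH3 P2=NH0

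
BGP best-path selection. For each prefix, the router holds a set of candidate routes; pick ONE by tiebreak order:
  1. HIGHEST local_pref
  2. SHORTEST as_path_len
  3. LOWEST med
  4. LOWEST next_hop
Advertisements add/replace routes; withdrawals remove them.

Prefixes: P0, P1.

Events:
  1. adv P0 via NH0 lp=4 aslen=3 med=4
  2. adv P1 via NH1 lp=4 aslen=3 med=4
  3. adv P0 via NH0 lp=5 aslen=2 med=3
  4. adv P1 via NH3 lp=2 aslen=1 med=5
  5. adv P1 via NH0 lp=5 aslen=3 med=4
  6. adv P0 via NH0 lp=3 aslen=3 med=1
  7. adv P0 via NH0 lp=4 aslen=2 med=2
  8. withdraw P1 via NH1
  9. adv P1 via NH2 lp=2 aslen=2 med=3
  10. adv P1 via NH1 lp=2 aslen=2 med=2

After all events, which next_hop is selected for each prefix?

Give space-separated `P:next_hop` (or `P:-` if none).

Op 1: best P0=NH0 P1=-
Op 2: best P0=NH0 P1=NH1
Op 3: best P0=NH0 P1=NH1
Op 4: best P0=NH0 P1=NH1
Op 5: best P0=NH0 P1=NH0
Op 6: best P0=NH0 P1=NH0
Op 7: best P0=NH0 P1=NH0
Op 8: best P0=NH0 P1=NH0
Op 9: best P0=NH0 P1=NH0
Op 10: best P0=NH0 P1=NH0

Answer: P0:NH0 P1:NH0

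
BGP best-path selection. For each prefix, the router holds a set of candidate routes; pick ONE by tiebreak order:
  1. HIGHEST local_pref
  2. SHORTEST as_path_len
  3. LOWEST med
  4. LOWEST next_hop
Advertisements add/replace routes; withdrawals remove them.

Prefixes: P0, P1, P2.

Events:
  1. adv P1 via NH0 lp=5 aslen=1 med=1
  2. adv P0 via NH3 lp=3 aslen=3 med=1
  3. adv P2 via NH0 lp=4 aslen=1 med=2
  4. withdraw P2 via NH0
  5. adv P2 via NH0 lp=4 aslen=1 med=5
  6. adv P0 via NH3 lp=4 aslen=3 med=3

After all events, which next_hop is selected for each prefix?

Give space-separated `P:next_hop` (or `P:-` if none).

Op 1: best P0=- P1=NH0 P2=-
Op 2: best P0=NH3 P1=NH0 P2=-
Op 3: best P0=NH3 P1=NH0 P2=NH0
Op 4: best P0=NH3 P1=NH0 P2=-
Op 5: best P0=NH3 P1=NH0 P2=NH0
Op 6: best P0=NH3 P1=NH0 P2=NH0

Answer: P0:NH3 P1:NH0 P2:NH0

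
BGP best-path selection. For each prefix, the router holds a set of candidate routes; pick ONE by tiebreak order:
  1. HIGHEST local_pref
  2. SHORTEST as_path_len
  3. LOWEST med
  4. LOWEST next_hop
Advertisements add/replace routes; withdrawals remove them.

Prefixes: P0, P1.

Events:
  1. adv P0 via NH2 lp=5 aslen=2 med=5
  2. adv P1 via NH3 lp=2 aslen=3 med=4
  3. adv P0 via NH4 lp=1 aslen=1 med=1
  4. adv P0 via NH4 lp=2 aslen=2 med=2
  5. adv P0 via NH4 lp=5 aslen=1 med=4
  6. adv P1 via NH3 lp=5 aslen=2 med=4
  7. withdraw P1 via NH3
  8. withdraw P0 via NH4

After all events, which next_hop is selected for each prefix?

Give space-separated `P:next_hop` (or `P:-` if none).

Answer: P0:NH2 P1:-

Derivation:
Op 1: best P0=NH2 P1=-
Op 2: best P0=NH2 P1=NH3
Op 3: best P0=NH2 P1=NH3
Op 4: best P0=NH2 P1=NH3
Op 5: best P0=NH4 P1=NH3
Op 6: best P0=NH4 P1=NH3
Op 7: best P0=NH4 P1=-
Op 8: best P0=NH2 P1=-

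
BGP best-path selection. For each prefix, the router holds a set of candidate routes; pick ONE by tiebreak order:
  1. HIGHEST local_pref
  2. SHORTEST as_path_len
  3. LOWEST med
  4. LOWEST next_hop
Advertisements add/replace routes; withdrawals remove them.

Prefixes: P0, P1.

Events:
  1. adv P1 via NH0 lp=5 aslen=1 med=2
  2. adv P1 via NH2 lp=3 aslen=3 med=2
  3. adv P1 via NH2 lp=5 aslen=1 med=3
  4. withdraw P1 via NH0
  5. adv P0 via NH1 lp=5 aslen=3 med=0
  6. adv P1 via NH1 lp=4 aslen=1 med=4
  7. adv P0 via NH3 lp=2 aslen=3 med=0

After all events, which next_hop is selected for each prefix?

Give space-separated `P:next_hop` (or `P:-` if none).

Op 1: best P0=- P1=NH0
Op 2: best P0=- P1=NH0
Op 3: best P0=- P1=NH0
Op 4: best P0=- P1=NH2
Op 5: best P0=NH1 P1=NH2
Op 6: best P0=NH1 P1=NH2
Op 7: best P0=NH1 P1=NH2

Answer: P0:NH1 P1:NH2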